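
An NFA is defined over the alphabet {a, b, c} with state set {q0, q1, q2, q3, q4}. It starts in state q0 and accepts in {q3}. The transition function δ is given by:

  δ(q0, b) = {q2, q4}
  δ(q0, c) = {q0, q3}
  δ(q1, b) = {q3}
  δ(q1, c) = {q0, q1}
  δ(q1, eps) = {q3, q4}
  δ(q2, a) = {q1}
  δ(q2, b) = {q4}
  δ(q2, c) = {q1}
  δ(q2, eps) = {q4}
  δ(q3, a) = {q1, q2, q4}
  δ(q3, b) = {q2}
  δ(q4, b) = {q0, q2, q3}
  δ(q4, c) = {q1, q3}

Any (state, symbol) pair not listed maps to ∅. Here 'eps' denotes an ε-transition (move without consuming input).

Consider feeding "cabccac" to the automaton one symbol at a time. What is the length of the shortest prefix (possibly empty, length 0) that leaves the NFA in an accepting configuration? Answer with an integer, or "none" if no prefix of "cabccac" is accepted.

1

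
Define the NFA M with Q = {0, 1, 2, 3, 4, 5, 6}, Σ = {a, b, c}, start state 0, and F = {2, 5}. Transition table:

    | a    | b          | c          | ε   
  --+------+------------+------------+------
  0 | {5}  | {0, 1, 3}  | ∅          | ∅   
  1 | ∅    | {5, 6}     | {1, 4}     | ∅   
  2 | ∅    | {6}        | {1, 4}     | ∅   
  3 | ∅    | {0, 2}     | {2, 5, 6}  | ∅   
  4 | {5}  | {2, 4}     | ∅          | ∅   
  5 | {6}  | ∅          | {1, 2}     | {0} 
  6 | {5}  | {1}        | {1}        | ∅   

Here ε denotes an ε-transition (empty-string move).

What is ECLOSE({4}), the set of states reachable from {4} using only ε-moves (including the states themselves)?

Begin with {4}.
No ε-moves leave this set, so the closure equals the set itself.

{4}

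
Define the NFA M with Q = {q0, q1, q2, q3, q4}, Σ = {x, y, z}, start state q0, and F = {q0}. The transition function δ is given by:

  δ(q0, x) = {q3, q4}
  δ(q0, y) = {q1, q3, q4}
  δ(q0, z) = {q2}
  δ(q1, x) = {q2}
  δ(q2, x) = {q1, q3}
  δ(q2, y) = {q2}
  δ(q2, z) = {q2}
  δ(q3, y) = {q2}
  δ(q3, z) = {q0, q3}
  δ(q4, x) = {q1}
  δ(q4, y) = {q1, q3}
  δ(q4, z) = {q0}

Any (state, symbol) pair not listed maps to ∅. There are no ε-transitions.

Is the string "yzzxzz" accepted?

Start in {q0}.
Read 'y': {q0} → {q1, q3, q4}.
Read 'z': {q1, q3, q4} → {q0, q3}.
Read 'z': {q0, q3} → {q0, q2, q3}.
Read 'x': {q0, q2, q3} → {q1, q3, q4}.
Read 'z': {q1, q3, q4} → {q0, q3}.
Read 'z': {q0, q3} → {q0, q2, q3}.
The final set {q0, q2, q3} contains the accepting state q0.

Yes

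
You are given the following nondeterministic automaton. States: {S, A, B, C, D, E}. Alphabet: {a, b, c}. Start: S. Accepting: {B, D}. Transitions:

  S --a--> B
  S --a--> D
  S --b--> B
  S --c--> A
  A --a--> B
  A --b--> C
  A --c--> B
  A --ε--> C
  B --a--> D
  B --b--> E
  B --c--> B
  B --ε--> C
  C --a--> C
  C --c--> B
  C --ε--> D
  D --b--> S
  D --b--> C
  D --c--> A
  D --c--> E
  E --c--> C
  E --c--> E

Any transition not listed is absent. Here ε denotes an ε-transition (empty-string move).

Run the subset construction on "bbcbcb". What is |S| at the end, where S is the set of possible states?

Start in {S}.
Read 'b': S→{B}; union {B}; ε-closure = {B, C, D}.
Read 'b': B→{E}, C→∅, D→{S, C}; union {S, C, E}; ε-closure = {S, C, D, E}.
Read 'c': S→{A}, C→{B}, D→{A, E}, E→{C, E}; union {A, B, C, E}; ε-closure = {A, B, C, D, E}.
Read 'b': A→{C}, B→{E}, C→∅, D→{S, C}, E→∅; union {S, C, E}; ε-closure = {S, C, D, E}.
Read 'c': S→{A}, C→{B}, D→{A, E}, E→{C, E}; union {A, B, C, E}; ε-closure = {A, B, C, D, E}.
Read 'b': A→{C}, B→{E}, C→∅, D→{S, C}, E→∅; union {S, C, E}; ε-closure = {S, C, D, E}.
That set has 4 states.

4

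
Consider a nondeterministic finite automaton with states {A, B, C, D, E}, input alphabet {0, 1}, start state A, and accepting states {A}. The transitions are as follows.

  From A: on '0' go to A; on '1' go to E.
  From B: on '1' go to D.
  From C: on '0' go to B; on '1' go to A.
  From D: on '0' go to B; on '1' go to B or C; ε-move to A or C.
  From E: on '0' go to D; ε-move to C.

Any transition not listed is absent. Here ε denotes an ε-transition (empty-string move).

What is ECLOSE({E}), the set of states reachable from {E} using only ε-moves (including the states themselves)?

{C, E}

Begin with {E}.
ε-move E → C; add C.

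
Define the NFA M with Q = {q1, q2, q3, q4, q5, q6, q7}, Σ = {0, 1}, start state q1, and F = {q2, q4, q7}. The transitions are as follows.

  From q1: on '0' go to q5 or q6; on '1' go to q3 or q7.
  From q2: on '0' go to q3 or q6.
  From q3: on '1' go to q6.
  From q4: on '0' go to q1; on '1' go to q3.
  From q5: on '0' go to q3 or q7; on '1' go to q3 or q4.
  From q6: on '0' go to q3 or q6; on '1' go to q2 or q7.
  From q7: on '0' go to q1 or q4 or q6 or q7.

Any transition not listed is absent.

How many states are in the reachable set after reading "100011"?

4

Start in {q1}.
Read '1': {q1} → {q3, q7}.
Read '0': {q3, q7} → {q1, q4, q6, q7}.
Read '0': {q1, q4, q6, q7} → {q1, q3, q4, q5, q6, q7}.
Read '0': {q1, q3, q4, q5, q6, q7} → {q1, q3, q4, q5, q6, q7}.
Read '1': {q1, q3, q4, q5, q6, q7} → {q2, q3, q4, q6, q7}.
Read '1': {q2, q3, q4, q6, q7} → {q2, q3, q6, q7}.
That set has 4 states.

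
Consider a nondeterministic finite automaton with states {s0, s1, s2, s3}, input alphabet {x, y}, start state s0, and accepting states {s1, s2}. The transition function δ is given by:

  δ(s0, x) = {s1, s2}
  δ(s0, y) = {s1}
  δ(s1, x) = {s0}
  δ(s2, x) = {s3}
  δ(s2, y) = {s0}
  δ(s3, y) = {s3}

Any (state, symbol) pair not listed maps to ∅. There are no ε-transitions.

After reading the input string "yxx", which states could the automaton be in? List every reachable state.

Start in {s0}.
Read 'y': {s0} → {s1}.
Read 'x': {s1} → {s0}.
Read 'x': {s0} → {s1, s2}.

{s1, s2}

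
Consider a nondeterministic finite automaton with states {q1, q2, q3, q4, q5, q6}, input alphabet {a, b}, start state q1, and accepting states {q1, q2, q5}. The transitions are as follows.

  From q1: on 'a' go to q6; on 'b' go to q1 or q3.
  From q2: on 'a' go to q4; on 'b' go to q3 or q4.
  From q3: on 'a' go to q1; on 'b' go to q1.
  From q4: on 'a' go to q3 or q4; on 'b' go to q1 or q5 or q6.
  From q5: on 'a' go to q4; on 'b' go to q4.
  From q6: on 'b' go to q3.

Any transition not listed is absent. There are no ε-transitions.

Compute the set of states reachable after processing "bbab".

{q1, q3}

Start in {q1}.
Read 'b': {q1} → {q1, q3}.
Read 'b': {q1, q3} → {q1, q3}.
Read 'a': {q1, q3} → {q1, q6}.
Read 'b': {q1, q6} → {q1, q3}.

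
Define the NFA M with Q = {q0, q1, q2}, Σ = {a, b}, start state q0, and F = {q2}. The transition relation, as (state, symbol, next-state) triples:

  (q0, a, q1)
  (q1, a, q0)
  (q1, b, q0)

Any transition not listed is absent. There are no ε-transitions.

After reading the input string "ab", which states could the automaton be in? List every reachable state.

Start in {q0}.
Read 'a': {q0} → {q1}.
Read 'b': {q1} → {q0}.

{q0}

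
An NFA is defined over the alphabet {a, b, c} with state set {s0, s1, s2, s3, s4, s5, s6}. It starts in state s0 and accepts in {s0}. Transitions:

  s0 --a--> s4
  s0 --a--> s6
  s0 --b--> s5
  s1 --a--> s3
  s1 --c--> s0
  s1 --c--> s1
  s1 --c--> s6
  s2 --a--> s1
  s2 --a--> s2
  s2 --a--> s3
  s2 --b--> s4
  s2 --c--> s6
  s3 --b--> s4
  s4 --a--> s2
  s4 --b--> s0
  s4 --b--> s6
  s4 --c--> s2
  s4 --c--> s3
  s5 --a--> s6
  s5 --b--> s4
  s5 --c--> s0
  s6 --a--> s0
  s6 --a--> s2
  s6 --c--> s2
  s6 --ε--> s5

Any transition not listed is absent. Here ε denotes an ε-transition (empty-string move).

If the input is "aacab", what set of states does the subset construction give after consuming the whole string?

Start in {s0}.
Read 'a': {s0} → {s4, s5, s6}.
Read 'a': {s4, s5, s6} → {s0, s2, s5, s6}.
Read 'c': {s0, s2, s5, s6} → {s0, s2, s5, s6}.
Read 'a': {s0, s2, s5, s6} → {s0, s1, s2, s3, s4, s5, s6}.
Read 'b': {s0, s1, s2, s3, s4, s5, s6} → {s0, s4, s5, s6}.

{s0, s4, s5, s6}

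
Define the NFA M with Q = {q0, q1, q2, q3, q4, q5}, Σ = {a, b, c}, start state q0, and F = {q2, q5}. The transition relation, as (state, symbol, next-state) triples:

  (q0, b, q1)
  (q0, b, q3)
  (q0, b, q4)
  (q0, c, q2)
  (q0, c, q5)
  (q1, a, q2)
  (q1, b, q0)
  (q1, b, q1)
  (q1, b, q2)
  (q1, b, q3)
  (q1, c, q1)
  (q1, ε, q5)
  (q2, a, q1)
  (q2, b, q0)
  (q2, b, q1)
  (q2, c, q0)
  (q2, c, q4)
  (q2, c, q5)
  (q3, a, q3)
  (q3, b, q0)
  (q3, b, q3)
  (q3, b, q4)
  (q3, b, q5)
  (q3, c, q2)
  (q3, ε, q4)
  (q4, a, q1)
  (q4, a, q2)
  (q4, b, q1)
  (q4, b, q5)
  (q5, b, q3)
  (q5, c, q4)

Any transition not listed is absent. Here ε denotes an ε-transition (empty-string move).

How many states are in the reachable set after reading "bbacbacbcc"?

5

Start in {q0}.
Read 'b': {q0} → {q1, q3, q4, q5}.
Read 'b': {q1, q3, q4, q5} → {q0, q1, q2, q3, q4, q5}.
Read 'a': {q0, q1, q2, q3, q4, q5} → {q1, q2, q3, q4, q5}.
Read 'c': {q1, q2, q3, q4, q5} → {q0, q1, q2, q4, q5}.
Read 'b': {q0, q1, q2, q4, q5} → {q0, q1, q2, q3, q4, q5}.
Read 'a': {q0, q1, q2, q3, q4, q5} → {q1, q2, q3, q4, q5}.
Read 'c': {q1, q2, q3, q4, q5} → {q0, q1, q2, q4, q5}.
Read 'b': {q0, q1, q2, q4, q5} → {q0, q1, q2, q3, q4, q5}.
Read 'c': {q0, q1, q2, q3, q4, q5} → {q0, q1, q2, q4, q5}.
Read 'c': {q0, q1, q2, q4, q5} → {q0, q1, q2, q4, q5}.
That set has 5 states.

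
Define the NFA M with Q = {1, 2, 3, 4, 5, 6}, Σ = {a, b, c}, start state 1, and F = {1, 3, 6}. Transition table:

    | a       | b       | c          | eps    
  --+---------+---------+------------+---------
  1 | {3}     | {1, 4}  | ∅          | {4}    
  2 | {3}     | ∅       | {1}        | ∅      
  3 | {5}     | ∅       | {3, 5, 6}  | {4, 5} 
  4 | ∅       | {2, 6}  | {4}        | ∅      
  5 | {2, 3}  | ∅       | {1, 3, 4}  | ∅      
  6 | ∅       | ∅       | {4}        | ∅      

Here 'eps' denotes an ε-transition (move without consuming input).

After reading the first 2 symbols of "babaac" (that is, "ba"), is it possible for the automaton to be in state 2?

Start: ε-closure({1}) = {1, 4}.
Read 'b': {1, 4} → {1, 2, 4, 6}.
Read 'a': {1, 2, 4, 6} → {3, 4, 5}.
State 2 is not in {3, 4, 5}.

No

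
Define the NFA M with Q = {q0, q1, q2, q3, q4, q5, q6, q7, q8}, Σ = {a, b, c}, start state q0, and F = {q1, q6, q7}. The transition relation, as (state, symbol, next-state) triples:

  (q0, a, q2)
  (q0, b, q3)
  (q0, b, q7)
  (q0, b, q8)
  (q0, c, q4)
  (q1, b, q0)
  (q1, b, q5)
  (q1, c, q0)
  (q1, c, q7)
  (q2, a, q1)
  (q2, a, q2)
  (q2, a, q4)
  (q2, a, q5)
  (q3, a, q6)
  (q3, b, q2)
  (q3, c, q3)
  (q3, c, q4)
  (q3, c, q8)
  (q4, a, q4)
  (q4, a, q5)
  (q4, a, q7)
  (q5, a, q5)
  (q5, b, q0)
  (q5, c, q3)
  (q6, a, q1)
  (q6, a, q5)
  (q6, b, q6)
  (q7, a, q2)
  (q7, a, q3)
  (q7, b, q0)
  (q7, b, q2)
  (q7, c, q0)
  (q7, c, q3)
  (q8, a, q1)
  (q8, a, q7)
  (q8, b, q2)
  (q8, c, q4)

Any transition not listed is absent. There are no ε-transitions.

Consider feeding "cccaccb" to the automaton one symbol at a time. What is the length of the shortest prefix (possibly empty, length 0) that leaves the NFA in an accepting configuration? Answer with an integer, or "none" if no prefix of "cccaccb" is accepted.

Start in {q0}.
Read 'c': {q0} → {q4}.
Read 'c': {q4} → ∅.
The set is empty and remains empty for the remaining 5 symbols.
No reachable set along the way intersects F.

none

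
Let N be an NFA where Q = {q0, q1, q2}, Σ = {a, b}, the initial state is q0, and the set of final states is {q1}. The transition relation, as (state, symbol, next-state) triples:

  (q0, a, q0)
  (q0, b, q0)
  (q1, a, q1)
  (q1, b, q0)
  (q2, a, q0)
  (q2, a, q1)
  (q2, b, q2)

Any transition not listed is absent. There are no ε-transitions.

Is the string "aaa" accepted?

Start in {q0}.
Read 'a': q0→{q0}; now {q0}.
Read 'a': q0→{q0}; now {q0}.
Read 'a': q0→{q0}; now {q0}.
The final set {q0} contains no accepting state.

No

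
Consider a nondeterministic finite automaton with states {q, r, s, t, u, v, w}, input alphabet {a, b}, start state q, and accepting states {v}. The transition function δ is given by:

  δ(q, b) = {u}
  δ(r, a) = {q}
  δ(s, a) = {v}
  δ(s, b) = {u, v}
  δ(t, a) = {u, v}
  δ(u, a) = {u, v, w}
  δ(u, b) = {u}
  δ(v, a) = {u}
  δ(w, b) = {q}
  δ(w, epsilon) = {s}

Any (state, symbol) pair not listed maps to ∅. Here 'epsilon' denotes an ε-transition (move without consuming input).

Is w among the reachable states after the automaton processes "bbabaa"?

Start in {q}.
Read 'b': q→{u}; now {u}.
Read 'b': u→{u}; now {u}.
Read 'a': u→{u, v, w}; union {u, v, w}; ε-closure = {s, u, v, w}.
Read 'b': s→{u, v}, u→{u}, v→∅, w→{q}; now {q, u, v}.
Read 'a': q→∅, u→{u, v, w}, v→{u}; union {u, v, w}; ε-closure = {s, u, v, w}.
Read 'a': s→{v}, u→{u, v, w}, v→{u}, w→∅; union {u, v, w}; ε-closure = {s, u, v, w}.
State w is in {s, u, v, w}.

Yes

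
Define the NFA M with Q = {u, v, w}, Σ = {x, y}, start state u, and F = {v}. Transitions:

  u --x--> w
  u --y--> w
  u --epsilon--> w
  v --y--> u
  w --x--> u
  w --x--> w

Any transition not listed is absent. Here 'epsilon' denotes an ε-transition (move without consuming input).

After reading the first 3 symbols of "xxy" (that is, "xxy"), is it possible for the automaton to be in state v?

No

Start: ε-closure({u}) = {u, w}.
Read 'x': {u, w} → {u, w}.
Read 'x': {u, w} → {u, w}.
Read 'y': {u, w} → {w}.
State v is not in {w}.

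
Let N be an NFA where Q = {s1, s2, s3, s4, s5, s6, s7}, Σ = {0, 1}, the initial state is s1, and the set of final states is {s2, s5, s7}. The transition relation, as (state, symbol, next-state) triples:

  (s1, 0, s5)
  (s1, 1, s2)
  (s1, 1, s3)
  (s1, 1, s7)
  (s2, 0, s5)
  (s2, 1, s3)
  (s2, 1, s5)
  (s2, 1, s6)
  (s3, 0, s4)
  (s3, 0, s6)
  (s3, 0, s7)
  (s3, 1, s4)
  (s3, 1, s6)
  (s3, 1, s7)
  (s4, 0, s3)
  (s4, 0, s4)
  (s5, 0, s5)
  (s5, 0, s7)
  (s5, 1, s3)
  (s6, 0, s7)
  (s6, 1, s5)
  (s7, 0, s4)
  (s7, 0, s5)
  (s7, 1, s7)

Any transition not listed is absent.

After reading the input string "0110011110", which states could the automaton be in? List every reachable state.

{s3, s4, s5, s6, s7}

Start in {s1}.
Read '0': s1→{s5}; now {s5}.
Read '1': s5→{s3}; now {s3}.
Read '1': s3→{s4, s6, s7}; now {s4, s6, s7}.
Read '0': s4→{s3, s4}, s6→{s7}, s7→{s4, s5}; now {s3, s4, s5, s7}.
Read '0': s3→{s4, s6, s7}, s4→{s3, s4}, s5→{s5, s7}, s7→{s4, s5}; now {s3, s4, s5, s6, s7}.
Read '1': s3→{s4, s6, s7}, s4→∅, s5→{s3}, s6→{s5}, s7→{s7}; now {s3, s4, s5, s6, s7}.
Read '1': s3→{s4, s6, s7}, s4→∅, s5→{s3}, s6→{s5}, s7→{s7}; now {s3, s4, s5, s6, s7}.
Read '1': s3→{s4, s6, s7}, s4→∅, s5→{s3}, s6→{s5}, s7→{s7}; now {s3, s4, s5, s6, s7}.
Read '1': s3→{s4, s6, s7}, s4→∅, s5→{s3}, s6→{s5}, s7→{s7}; now {s3, s4, s5, s6, s7}.
Read '0': s3→{s4, s6, s7}, s4→{s3, s4}, s5→{s5, s7}, s6→{s7}, s7→{s4, s5}; now {s3, s4, s5, s6, s7}.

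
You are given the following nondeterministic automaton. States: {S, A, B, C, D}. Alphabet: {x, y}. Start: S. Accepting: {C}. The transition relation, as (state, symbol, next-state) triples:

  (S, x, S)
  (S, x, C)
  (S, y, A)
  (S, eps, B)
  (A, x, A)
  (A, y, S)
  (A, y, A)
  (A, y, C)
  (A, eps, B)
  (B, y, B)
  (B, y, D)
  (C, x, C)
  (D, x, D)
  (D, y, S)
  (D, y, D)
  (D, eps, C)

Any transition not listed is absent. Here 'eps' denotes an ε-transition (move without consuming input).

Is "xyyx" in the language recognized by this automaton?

Start: ε-closure({S}) = {S, B}.
Read 'x': {S, B} → {S, B, C}.
Read 'y': {S, B, C} → {A, B, C, D}.
Read 'y': {A, B, C, D} → {S, A, B, C, D}.
Read 'x': {S, A, B, C, D} → {S, A, B, C, D}.
The final set {S, A, B, C, D} contains the accepting state C.

Yes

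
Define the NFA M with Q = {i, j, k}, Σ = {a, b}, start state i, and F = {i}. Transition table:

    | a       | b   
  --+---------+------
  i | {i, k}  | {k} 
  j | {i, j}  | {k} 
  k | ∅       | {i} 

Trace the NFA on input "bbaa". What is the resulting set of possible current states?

Start in {i}.
Read 'b': i→{k}; now {k}.
Read 'b': k→{i}; now {i}.
Read 'a': i→{i, k}; now {i, k}.
Read 'a': i→{i, k}, k→∅; now {i, k}.

{i, k}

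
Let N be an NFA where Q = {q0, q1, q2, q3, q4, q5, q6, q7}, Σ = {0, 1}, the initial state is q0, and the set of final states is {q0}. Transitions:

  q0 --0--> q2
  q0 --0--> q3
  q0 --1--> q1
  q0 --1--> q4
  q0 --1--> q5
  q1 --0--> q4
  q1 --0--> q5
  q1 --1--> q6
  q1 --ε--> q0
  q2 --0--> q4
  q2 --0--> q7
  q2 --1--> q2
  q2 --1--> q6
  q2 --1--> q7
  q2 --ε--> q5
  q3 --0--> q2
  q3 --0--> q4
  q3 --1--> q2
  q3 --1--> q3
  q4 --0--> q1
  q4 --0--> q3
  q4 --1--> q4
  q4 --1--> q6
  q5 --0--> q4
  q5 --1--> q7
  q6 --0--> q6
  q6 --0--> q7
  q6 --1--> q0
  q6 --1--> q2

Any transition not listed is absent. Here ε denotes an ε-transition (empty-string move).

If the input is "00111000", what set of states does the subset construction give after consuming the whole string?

Start in {q0}.
Read '0': {q0} → {q2, q3, q5}.
Read '0': {q2, q3, q5} → {q2, q4, q5, q7}.
Read '1': {q2, q4, q5, q7} → {q2, q4, q5, q6, q7}.
Read '1': {q2, q4, q5, q6, q7} → {q0, q2, q4, q5, q6, q7}.
Read '1': {q0, q2, q4, q5, q6, q7} → {q0, q1, q2, q4, q5, q6, q7}.
Read '0': {q0, q1, q2, q4, q5, q6, q7} → {q0, q1, q2, q3, q4, q5, q6, q7}.
Read '0': {q0, q1, q2, q3, q4, q5, q6, q7} → {q0, q1, q2, q3, q4, q5, q6, q7}.
Read '0': {q0, q1, q2, q3, q4, q5, q6, q7} → {q0, q1, q2, q3, q4, q5, q6, q7}.

{q0, q1, q2, q3, q4, q5, q6, q7}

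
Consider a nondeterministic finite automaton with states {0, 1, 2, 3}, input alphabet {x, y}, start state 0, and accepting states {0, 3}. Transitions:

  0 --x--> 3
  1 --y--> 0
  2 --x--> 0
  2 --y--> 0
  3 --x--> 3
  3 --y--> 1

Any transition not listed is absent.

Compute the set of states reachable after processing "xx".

{3}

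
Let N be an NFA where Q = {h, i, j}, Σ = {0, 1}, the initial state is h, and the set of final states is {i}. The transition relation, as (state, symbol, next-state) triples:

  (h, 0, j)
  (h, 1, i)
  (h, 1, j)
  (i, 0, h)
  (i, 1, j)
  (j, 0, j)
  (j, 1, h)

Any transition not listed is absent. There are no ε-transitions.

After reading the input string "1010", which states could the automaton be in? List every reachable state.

Start in {h}.
Read '1': h→{i, j}; now {i, j}.
Read '0': i→{h}, j→{j}; now {h, j}.
Read '1': h→{i, j}, j→{h}; now {h, i, j}.
Read '0': h→{j}, i→{h}, j→{j}; now {h, j}.

{h, j}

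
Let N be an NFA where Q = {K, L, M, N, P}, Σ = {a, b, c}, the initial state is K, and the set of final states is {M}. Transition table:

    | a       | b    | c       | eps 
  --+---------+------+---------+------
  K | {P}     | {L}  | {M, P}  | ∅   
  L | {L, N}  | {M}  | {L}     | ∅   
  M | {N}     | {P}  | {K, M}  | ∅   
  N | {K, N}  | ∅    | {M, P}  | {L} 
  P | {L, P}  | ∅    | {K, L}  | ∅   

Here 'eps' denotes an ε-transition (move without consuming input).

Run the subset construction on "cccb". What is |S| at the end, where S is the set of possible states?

3

Start in {K}.
Read 'c': K→{M, P}; now {M, P}.
Read 'c': M→{K, M}, P→{K, L}; now {K, L, M}.
Read 'c': K→{M, P}, L→{L}, M→{K, M}; now {K, L, M, P}.
Read 'b': K→{L}, L→{M}, M→{P}, P→∅; now {L, M, P}.
That set has 3 states.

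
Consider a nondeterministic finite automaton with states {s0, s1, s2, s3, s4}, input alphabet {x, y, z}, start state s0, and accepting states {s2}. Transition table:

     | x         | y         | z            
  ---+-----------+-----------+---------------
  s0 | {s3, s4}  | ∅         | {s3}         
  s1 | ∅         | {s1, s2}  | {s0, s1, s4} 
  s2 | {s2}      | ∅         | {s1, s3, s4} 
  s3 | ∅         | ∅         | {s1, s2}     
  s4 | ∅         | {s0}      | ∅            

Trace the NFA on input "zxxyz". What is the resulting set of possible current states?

∅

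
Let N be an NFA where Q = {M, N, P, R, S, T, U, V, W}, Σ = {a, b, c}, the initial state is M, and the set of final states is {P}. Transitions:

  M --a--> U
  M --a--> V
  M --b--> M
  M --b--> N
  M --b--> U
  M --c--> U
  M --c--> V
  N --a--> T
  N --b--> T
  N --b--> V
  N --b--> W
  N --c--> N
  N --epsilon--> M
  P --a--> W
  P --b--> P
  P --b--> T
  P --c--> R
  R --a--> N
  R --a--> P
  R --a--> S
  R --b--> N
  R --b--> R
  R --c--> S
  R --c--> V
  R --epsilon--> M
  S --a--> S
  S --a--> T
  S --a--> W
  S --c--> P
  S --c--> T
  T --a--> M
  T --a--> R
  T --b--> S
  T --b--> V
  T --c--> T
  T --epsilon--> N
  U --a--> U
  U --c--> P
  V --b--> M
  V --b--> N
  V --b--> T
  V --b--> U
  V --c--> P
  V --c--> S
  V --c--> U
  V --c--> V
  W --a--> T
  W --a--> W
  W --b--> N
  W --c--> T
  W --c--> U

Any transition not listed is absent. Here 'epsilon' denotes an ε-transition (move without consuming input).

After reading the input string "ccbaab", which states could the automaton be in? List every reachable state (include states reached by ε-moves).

{M, N, P, R, S, T, U, V, W}

Start in {M}.
Read 'c': {M} → {U, V}.
Read 'c': {U, V} → {P, S, U, V}.
Read 'b': {P, S, U, V} → {M, N, P, T, U}.
Read 'a': {M, N, P, T, U} → {M, N, R, T, U, V, W}.
Read 'a': {M, N, R, T, U, V, W} → {M, N, P, R, S, T, U, V, W}.
Read 'b': {M, N, P, R, S, T, U, V, W} → {M, N, P, R, S, T, U, V, W}.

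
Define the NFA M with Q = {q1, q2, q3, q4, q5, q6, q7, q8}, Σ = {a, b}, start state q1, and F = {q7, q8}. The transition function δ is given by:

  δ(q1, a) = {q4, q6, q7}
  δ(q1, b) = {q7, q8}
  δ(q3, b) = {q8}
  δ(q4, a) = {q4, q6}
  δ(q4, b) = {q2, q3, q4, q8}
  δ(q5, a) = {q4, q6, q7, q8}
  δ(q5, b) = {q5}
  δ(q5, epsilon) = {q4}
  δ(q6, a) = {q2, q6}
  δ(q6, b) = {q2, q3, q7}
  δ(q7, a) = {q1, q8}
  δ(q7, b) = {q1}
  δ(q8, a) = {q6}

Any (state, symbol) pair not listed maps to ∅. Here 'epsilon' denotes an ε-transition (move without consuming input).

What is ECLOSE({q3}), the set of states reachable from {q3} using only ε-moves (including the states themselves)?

Begin with {q3}.
No ε-moves leave this set, so the closure equals the set itself.

{q3}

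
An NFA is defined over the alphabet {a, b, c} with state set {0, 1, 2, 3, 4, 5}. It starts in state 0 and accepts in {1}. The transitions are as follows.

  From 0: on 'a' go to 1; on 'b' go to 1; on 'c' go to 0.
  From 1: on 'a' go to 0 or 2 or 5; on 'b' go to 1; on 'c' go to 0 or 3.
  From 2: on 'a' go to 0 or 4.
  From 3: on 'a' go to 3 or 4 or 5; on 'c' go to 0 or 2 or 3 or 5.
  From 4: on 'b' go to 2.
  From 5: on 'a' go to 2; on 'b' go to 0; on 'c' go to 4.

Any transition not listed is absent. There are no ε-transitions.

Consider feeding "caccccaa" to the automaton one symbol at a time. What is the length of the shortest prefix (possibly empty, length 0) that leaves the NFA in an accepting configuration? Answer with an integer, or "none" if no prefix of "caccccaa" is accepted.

Start in {0}.
Read 'c': 0→{0}; now {0}.
Read 'a': 0→{1}; now {1}.
None of the earlier sets intersect F, but {1} does.

2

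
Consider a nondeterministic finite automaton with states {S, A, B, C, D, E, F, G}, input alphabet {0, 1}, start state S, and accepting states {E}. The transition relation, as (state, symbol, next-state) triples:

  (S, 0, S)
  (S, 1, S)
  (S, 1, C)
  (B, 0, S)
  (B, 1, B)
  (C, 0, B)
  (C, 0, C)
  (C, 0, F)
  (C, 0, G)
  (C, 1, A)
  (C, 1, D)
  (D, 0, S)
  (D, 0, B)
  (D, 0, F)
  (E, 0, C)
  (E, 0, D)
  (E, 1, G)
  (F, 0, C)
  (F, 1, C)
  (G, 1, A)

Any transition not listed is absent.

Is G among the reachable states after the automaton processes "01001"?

Start in {S}.
Read '0': {S} → {S}.
Read '1': {S} → {S, C}.
Read '0': {S, C} → {S, B, C, F, G}.
Read '0': {S, B, C, F, G} → {S, B, C, F, G}.
Read '1': {S, B, C, F, G} → {S, A, B, C, D}.
State G is not in {S, A, B, C, D}.

No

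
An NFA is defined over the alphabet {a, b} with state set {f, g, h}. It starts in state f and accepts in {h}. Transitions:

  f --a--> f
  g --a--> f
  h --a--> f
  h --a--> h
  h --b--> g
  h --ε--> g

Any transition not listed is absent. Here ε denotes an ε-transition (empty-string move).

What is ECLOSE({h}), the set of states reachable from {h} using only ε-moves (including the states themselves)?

Begin with {h}.
ε-move h → g; add g.

{g, h}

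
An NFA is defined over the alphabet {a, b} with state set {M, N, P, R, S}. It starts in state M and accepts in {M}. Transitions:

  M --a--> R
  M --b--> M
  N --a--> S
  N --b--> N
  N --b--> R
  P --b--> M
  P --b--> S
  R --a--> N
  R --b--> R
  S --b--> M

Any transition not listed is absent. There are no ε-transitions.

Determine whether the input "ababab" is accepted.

Yes

Start in {M}.
Read 'a': M→{R}; now {R}.
Read 'b': R→{R}; now {R}.
Read 'a': R→{N}; now {N}.
Read 'b': N→{N, R}; now {N, R}.
Read 'a': N→{S}, R→{N}; now {N, S}.
Read 'b': N→{N, R}, S→{M}; now {M, N, R}.
The final set {M, N, R} contains the accepting state M.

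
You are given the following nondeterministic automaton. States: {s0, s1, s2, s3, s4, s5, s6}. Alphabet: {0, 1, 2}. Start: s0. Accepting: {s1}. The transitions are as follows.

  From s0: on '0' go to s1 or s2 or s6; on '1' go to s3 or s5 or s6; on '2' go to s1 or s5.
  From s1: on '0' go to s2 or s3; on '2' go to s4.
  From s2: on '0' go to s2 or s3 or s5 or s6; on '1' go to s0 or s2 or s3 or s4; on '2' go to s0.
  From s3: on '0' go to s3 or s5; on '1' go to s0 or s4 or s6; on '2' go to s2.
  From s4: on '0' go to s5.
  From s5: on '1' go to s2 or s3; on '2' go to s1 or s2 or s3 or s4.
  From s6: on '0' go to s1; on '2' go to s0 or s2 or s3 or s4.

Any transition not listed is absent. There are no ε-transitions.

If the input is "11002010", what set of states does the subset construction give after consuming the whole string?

Start in {s0}.
Read '1': s0→{s3, s5, s6}; now {s3, s5, s6}.
Read '1': s3→{s0, s4, s6}, s5→{s2, s3}, s6→∅; now {s0, s2, s3, s4, s6}.
Read '0': s0→{s1, s2, s6}, s2→{s2, s3, s5, s6}, s3→{s3, s5}, s4→{s5}, s6→{s1}; now {s1, s2, s3, s5, s6}.
Read '0': s1→{s2, s3}, s2→{s2, s3, s5, s6}, s3→{s3, s5}, s5→∅, s6→{s1}; now {s1, s2, s3, s5, s6}.
Read '2': s1→{s4}, s2→{s0}, s3→{s2}, s5→{s1, s2, s3, s4}, s6→{s0, s2, s3, s4}; now {s0, s1, s2, s3, s4}.
Read '0': s0→{s1, s2, s6}, s1→{s2, s3}, s2→{s2, s3, s5, s6}, s3→{s3, s5}, s4→{s5}; now {s1, s2, s3, s5, s6}.
Read '1': s1→∅, s2→{s0, s2, s3, s4}, s3→{s0, s4, s6}, s5→{s2, s3}, s6→∅; now {s0, s2, s3, s4, s6}.
Read '0': s0→{s1, s2, s6}, s2→{s2, s3, s5, s6}, s3→{s3, s5}, s4→{s5}, s6→{s1}; now {s1, s2, s3, s5, s6}.

{s1, s2, s3, s5, s6}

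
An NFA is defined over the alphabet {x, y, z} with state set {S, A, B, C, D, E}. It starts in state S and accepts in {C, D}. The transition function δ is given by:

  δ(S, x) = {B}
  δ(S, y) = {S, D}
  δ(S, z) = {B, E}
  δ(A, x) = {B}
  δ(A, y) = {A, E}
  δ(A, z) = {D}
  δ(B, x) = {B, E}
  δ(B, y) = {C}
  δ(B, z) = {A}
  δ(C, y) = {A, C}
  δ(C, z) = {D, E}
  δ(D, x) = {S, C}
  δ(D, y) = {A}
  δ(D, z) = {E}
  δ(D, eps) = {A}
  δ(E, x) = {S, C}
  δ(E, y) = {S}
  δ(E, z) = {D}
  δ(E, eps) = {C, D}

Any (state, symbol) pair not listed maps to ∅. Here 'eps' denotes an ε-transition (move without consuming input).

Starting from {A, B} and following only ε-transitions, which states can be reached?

{A, B}

Begin with {A, B}.
No ε-moves leave this set, so the closure equals the set itself.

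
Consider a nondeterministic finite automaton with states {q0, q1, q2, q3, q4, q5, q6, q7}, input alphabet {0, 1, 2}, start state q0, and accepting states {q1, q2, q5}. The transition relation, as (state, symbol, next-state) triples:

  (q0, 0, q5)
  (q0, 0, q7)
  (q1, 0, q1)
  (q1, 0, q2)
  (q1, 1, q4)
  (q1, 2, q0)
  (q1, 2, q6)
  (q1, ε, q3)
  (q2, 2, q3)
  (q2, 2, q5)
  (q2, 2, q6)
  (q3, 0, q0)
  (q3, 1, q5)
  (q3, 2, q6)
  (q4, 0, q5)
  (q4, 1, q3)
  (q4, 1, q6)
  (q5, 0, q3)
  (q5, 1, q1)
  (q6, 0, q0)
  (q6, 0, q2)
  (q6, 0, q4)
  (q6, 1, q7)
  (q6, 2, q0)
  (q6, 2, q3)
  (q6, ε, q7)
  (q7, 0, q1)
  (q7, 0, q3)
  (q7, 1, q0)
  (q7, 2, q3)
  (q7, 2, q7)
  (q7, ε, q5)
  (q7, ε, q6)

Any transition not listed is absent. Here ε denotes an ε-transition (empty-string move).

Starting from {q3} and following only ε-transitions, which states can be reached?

{q3}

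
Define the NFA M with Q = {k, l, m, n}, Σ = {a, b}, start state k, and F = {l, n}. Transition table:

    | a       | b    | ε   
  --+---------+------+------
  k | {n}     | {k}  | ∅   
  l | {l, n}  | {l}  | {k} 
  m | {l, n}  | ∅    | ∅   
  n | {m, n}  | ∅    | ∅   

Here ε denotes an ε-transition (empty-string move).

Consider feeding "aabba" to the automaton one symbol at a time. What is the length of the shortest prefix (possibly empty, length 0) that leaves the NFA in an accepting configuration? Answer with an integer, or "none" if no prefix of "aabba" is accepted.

1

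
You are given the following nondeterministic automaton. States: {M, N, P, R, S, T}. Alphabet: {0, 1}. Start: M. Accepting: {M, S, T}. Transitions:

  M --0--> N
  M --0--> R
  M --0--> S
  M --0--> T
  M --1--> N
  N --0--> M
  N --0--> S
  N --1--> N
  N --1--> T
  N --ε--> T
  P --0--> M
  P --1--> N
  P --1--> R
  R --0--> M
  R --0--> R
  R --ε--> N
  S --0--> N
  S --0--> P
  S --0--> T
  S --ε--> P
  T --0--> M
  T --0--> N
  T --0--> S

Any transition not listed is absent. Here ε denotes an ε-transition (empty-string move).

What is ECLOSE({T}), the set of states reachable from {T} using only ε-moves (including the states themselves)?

{T}

Begin with {T}.
No ε-moves leave this set, so the closure equals the set itself.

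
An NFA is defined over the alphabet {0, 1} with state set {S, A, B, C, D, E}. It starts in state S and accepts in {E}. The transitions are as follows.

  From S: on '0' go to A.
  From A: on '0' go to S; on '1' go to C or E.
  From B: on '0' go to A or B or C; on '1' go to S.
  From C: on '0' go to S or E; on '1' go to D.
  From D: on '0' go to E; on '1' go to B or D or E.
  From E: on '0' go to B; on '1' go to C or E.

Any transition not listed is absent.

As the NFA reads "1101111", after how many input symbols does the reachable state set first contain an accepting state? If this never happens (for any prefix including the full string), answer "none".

Start in {S}.
Read '1': {S} → ∅.
The set is empty and remains empty for the remaining 6 symbols.
No reachable set along the way intersects F.

none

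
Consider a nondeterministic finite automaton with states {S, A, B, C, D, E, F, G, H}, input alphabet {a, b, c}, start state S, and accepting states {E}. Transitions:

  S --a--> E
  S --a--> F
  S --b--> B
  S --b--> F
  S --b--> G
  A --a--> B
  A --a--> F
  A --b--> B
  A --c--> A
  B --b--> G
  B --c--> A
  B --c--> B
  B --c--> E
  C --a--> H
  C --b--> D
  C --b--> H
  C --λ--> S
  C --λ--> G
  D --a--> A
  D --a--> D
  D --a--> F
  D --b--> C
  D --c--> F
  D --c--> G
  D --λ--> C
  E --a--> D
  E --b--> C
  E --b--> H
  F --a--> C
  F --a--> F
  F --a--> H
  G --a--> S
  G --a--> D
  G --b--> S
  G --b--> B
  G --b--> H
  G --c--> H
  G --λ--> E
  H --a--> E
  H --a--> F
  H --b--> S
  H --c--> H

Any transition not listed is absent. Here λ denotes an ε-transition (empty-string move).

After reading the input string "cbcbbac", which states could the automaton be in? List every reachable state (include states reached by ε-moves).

∅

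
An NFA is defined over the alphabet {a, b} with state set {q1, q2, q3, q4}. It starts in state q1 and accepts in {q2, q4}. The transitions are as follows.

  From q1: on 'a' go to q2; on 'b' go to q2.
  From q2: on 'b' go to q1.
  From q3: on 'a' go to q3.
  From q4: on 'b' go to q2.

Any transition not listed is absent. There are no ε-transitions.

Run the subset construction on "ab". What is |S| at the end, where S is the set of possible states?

1

Start in {q1}.
Read 'a': q1→{q2}; now {q2}.
Read 'b': q2→{q1}; now {q1}.
That set has 1 state.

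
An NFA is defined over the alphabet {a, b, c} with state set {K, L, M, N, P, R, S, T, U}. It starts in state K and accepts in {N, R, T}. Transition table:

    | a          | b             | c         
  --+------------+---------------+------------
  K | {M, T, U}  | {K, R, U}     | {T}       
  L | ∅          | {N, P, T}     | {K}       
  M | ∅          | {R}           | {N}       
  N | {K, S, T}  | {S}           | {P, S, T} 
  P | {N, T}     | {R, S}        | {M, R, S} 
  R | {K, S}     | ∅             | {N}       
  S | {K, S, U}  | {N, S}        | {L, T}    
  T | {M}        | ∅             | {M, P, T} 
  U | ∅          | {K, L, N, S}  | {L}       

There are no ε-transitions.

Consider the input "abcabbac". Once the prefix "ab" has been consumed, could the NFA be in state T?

No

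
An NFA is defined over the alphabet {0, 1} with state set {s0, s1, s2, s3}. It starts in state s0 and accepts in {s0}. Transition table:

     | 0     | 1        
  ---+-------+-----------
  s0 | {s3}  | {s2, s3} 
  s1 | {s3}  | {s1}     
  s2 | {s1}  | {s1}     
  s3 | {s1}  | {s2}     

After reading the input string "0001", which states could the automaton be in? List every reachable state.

{s2}

Start in {s0}.
Read '0': s0→{s3}; now {s3}.
Read '0': s3→{s1}; now {s1}.
Read '0': s1→{s3}; now {s3}.
Read '1': s3→{s2}; now {s2}.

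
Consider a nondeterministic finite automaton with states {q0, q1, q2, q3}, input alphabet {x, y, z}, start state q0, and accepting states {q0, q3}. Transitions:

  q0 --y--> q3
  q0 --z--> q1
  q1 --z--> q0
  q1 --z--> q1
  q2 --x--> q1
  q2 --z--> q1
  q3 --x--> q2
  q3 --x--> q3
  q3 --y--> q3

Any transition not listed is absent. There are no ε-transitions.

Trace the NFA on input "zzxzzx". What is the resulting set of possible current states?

∅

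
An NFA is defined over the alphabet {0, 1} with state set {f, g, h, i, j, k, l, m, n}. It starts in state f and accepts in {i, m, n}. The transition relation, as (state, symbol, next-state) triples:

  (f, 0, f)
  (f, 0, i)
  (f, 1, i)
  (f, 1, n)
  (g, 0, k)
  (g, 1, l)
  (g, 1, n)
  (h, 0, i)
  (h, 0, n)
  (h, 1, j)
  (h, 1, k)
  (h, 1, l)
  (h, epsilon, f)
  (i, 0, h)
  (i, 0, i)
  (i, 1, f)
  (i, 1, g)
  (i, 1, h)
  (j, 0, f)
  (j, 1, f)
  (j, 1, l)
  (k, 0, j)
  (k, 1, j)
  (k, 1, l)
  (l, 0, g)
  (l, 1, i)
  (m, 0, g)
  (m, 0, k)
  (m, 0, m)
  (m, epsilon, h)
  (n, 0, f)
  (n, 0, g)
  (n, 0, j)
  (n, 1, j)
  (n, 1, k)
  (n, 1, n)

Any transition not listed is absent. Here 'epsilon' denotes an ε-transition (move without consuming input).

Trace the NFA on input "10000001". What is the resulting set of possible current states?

{f, g, h, i, j, k, l, n}

Start in {f}.
Read '1': f→{i, n}; now {i, n}.
Read '0': i→{h, i}, n→{f, g, j}; now {f, g, h, i, j}.
Read '0': f→{f, i}, g→{k}, h→{i, n}, i→{h, i}, j→{f}; now {f, h, i, k, n}.
Read '0': f→{f, i}, h→{i, n}, i→{h, i}, k→{j}, n→{f, g, j}; now {f, g, h, i, j, n}.
Read '0': f→{f, i}, g→{k}, h→{i, n}, i→{h, i}, j→{f}, n→{f, g, j}; now {f, g, h, i, j, k, n}.
Read '0': f→{f, i}, g→{k}, h→{i, n}, i→{h, i}, j→{f}, k→{j}, n→{f, g, j}; now {f, g, h, i, j, k, n}.
Read '0': f→{f, i}, g→{k}, h→{i, n}, i→{h, i}, j→{f}, k→{j}, n→{f, g, j}; now {f, g, h, i, j, k, n}.
Read '1': f→{i, n}, g→{l, n}, h→{j, k, l}, i→{f, g, h}, j→{f, l}, k→{j, l}, n→{j, k, n}; now {f, g, h, i, j, k, l, n}.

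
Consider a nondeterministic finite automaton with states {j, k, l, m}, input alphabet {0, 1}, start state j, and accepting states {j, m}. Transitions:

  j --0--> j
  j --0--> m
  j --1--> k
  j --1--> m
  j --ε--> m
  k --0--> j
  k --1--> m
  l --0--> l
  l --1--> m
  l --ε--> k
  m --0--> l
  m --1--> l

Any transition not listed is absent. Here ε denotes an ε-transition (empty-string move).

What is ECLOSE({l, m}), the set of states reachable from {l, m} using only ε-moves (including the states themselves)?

{k, l, m}

Begin with {l, m}.
ε-move l → k; add k.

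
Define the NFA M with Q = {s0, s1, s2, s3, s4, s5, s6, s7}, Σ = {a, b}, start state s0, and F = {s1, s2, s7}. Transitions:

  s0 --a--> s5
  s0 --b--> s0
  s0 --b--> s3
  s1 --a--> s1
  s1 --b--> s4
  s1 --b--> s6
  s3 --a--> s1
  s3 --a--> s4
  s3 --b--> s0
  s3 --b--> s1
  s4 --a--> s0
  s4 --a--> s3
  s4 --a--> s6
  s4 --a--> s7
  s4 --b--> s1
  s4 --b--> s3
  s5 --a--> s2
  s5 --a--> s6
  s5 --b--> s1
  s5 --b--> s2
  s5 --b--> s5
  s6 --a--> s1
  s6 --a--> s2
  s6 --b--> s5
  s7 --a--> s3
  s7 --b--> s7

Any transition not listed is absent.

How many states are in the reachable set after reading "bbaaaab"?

7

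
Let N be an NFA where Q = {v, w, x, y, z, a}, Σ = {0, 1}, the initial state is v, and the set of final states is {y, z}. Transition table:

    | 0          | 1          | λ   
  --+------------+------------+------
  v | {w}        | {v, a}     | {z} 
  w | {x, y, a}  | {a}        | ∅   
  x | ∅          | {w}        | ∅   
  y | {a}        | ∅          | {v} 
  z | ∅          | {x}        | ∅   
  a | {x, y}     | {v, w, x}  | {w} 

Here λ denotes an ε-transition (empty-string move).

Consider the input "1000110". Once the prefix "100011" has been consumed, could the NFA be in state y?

Start: ε-closure({v}) = {v, z}.
Read '1': {v, z} → {v, w, x, z, a}.
Read '0': {v, w, x, z, a} → {v, w, x, y, z, a}.
Read '0': {v, w, x, y, z, a} → {v, w, x, y, z, a}.
Read '0': {v, w, x, y, z, a} → {v, w, x, y, z, a}.
Read '1': {v, w, x, y, z, a} → {v, w, x, z, a}.
Read '1': {v, w, x, z, a} → {v, w, x, z, a}.
State y is not in {v, w, x, z, a}.

No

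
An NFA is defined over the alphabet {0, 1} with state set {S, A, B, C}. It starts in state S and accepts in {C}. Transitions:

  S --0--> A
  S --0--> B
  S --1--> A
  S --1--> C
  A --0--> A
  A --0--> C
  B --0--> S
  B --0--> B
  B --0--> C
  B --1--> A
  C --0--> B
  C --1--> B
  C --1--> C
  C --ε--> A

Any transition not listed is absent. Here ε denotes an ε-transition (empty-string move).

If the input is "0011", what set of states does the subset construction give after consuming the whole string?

{A, B, C}

Start in {S}.
Read '0': S→{A, B}; now {A, B}.
Read '0': A→{A, C}, B→{S, B, C}; now {S, A, B, C}.
Read '1': S→{A, C}, A→∅, B→{A}, C→{B, C}; now {A, B, C}.
Read '1': A→∅, B→{A}, C→{B, C}; now {A, B, C}.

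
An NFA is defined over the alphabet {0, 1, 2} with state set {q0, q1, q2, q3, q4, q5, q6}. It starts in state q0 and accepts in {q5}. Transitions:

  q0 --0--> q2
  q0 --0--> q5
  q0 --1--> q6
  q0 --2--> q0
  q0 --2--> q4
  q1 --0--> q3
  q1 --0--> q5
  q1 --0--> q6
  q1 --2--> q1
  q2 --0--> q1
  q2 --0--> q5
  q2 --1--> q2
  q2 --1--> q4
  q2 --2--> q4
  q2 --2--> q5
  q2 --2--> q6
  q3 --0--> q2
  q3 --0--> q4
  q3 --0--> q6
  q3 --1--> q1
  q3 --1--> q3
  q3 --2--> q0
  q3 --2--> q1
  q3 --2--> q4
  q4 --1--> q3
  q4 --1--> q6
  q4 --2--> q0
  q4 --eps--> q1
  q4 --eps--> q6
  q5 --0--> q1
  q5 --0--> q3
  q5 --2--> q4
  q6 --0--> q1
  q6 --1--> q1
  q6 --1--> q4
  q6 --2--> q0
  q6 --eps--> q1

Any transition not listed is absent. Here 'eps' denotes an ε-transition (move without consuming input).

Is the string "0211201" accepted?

No

Start in {q0}.
Read '0': q0→{q2, q5}; now {q2, q5}.
Read '2': q2→{q4, q5, q6}, q5→{q4}; union {q4, q5, q6}; ε-closure = {q1, q4, q5, q6}.
Read '1': q1→∅, q4→{q3, q6}, q5→∅, q6→{q1, q4}; now {q1, q3, q4, q6}.
Read '1': q1→∅, q3→{q1, q3}, q4→{q3, q6}, q6→{q1, q4}; now {q1, q3, q4, q6}.
Read '2': q1→{q1}, q3→{q0, q1, q4}, q4→{q0}, q6→{q0}; union {q0, q1, q4}; ε-closure = {q0, q1, q4, q6}.
Read '0': q0→{q2, q5}, q1→{q3, q5, q6}, q4→∅, q6→{q1}; now {q1, q2, q3, q5, q6}.
Read '1': q1→∅, q2→{q2, q4}, q3→{q1, q3}, q5→∅, q6→{q1, q4}; union {q1, q2, q3, q4}; ε-closure = {q1, q2, q3, q4, q6}.
The final set {q1, q2, q3, q4, q6} contains no accepting state.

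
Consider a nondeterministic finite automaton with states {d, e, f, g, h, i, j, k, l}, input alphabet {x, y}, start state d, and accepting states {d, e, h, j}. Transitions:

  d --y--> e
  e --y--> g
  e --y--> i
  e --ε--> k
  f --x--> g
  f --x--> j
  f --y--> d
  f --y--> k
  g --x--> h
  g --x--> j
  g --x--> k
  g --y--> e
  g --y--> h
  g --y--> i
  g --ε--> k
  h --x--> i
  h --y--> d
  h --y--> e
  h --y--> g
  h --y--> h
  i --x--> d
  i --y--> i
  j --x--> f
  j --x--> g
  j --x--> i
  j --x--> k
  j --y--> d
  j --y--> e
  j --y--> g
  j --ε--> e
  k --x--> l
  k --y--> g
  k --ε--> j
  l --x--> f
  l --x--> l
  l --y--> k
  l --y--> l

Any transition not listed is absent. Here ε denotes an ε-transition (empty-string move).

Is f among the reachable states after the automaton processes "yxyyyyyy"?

Start in {d}.
Read 'y': d→{e}; union {e}; ε-closure = {e, j, k}.
Read 'x': e→∅, j→{f, g, i, k}, k→{l}; union {f, g, i, k, l}; ε-closure = {e, f, g, i, j, k, l}.
Read 'y': e→{g, i}, f→{d, k}, g→{e, h, i}, i→{i}, j→{d, e, g}, k→{g}, l→{k, l}; union {d, e, g, h, i, k, l}; ε-closure = {d, e, g, h, i, j, k, l}.
Read 'y': d→{e}, e→{g, i}, g→{e, h, i}, h→{d, e, g, h}, i→{i}, j→{d, e, g}, k→{g}, l→{k, l}; union {d, e, g, h, i, k, l}; ε-closure = {d, e, g, h, i, j, k, l}.
Read 'y': d→{e}, e→{g, i}, g→{e, h, i}, h→{d, e, g, h}, i→{i}, j→{d, e, g}, k→{g}, l→{k, l}; union {d, e, g, h, i, k, l}; ε-closure = {d, e, g, h, i, j, k, l}.
Read 'y': d→{e}, e→{g, i}, g→{e, h, i}, h→{d, e, g, h}, i→{i}, j→{d, e, g}, k→{g}, l→{k, l}; union {d, e, g, h, i, k, l}; ε-closure = {d, e, g, h, i, j, k, l}.
Read 'y': d→{e}, e→{g, i}, g→{e, h, i}, h→{d, e, g, h}, i→{i}, j→{d, e, g}, k→{g}, l→{k, l}; union {d, e, g, h, i, k, l}; ε-closure = {d, e, g, h, i, j, k, l}.
Read 'y': d→{e}, e→{g, i}, g→{e, h, i}, h→{d, e, g, h}, i→{i}, j→{d, e, g}, k→{g}, l→{k, l}; union {d, e, g, h, i, k, l}; ε-closure = {d, e, g, h, i, j, k, l}.
State f is not in {d, e, g, h, i, j, k, l}.

No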